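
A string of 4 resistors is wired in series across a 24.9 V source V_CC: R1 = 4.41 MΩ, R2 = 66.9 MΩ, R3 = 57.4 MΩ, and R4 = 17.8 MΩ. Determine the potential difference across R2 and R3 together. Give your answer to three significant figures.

Total series resistance ΣR = 4.41 + 66.9 + 57.4 + 17.8 = 146.5 MΩ.
R_{R2..R3} = 66.9 + 57.4 = 124.3 MΩ.
By the voltage-divider rule, V = 24.9 × 124.3/146.5 = 21.13 V.

V ≈ 21.1 V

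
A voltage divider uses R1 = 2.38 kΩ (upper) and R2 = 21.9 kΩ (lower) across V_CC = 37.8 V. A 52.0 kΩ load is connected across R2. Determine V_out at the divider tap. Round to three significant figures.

V_out ≈ 32.7 V

First combine the lower leg with the load: R2 ‖ R_L = 15.41 kΩ.
Voltage divider with the loaded lower leg: V_out = 37.8 × 15.41/(2.38 + 15.41) = 37.8 × 0.8662 = 32.74 V.
(Unloaded it would be 34.1 V; the load pulls it down.)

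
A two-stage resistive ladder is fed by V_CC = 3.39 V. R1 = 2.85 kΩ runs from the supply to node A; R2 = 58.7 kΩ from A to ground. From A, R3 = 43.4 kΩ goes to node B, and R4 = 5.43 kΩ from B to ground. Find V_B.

V_B ≈ 0.341 V

Looking into the second stage from A: R3 + R4 = 48.83 kΩ appears in parallel with R2.
R2 ‖ (R3+R4) = 26.66 kΩ.
First divider: V_A = V_CC · 26.66/(2.85 + 26.66) = 3.063 V.
V_B = V_A × 0.1112 = 0.3406 V.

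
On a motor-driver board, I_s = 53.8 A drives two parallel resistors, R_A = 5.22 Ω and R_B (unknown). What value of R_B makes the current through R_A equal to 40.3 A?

The fraction through R_A equals R_B/(R_A+R_B).
40.3/53.8 = R_B/(R_A + R_B) → R_B = R_A · (0.7491)/(1 − 0.7491) = 5.22 × 2.985 = 15.58 Ω.

R_B ≈ 15.6 Ω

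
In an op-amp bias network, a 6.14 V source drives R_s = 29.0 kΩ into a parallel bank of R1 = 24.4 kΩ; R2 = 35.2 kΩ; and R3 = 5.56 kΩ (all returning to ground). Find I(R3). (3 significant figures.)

I ≈ 0.134 mA

Parallel bank: R_p = 1/(1/24.4 + 1/35.2 + 1/5.56) = 4.012 kΩ.
V_A = 6.14 × 4.012/33.01 = 0.7462 V.
I(R3) = V_A / R3 = 0.7462/5.56 = 0.1342 mA.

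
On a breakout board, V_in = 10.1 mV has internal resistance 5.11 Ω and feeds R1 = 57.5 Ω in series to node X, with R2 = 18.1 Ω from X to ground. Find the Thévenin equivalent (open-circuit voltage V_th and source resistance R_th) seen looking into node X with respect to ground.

V_th ≈ 2.27 mV, R_th ≈ 14.0 Ω

R1' = 5.11 + 57.5 = 62.61 Ω (source resistance + R1).
V_th is the unloaded tap voltage: V_in · R2/(R1'+R2) = 10.1 × 0.2243 = 2.265 mV.
Zeroing V_in shorts the top of R1' to ground, so R_th = R1' ‖ R2 = 14.04 Ω.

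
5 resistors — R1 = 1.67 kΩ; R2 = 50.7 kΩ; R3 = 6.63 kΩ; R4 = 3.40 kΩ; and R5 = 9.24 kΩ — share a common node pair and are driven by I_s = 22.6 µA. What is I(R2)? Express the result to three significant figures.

I ≈ 0.380 µA

Total conductance ΣG = 1/1.67 + 1/50.7 + 1/6.63 + 1/3.40 + 1/9.24 = 1.172 (units of 1/kΩ).
R2 takes the fraction G_k/ΣG = 0.01972/1.172 = 0.01683, so I = 22.6 × 0.01683 = 0.3804 µA.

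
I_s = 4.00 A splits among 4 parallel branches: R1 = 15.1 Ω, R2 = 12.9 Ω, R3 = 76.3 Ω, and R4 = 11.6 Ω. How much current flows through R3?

Total conductance ΣG = 1/15.1 + 1/12.9 + 1/76.3 + 1/11.6 = 0.2431 (units of 1/Ω).
By the current-divider rule, I = I_s · G_k/ΣG = 4.00 × 0.05392 = 0.2157 A.

I ≈ 0.216 A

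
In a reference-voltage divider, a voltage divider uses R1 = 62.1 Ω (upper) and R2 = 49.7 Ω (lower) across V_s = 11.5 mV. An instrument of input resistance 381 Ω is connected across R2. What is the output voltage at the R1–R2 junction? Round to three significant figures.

V_out ≈ 4.77 mV

The load sits in parallel with R2, giving an effective lower resistance R2' = R2·R_L/(R2+R_L) = 43.96 Ω.
Then V_out = V_s · R2'/(R1 + R2') = 11.5 × 43.96/106.1 = 4.767 mV.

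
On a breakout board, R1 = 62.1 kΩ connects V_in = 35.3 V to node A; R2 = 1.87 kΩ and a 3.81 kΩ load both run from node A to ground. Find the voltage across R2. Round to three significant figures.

V_out ≈ 0.699 V

R2 ‖ R_L = (1.87 × 3.81)/(1.87 + 3.81) = 1.254 kΩ.
Then V_out = V_in · R2'/(R1 + R2') = 35.3 × 1.254/63.35 = 0.6989 V.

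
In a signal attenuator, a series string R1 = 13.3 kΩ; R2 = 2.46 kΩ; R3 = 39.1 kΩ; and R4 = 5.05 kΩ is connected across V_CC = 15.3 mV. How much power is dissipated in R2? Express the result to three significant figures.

The common current is I = 15.3/59.91 = 0.2554 µA.
P = I²R = 0.06522 × 2.46 = 0.1604 nW.

P ≈ 0.160 nW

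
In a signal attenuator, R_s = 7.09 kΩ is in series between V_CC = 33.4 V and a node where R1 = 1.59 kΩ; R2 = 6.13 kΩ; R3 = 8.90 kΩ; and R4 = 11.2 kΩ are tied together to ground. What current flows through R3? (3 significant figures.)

I ≈ 0.466 mA

Equivalent of the parallel group: R_p = 1.006 kΩ.
V_A = 33.4 × 1.006/8.096 = 4.151 V.
Branch current I = V_A/R3 = 4.151/8.90 = 0.4665 mA.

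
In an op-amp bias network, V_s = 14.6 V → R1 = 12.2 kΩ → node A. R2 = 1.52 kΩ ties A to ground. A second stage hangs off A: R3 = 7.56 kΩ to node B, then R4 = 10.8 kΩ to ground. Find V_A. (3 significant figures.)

V_A ≈ 1.51 V

Looking into the second stage from A: R3 + R4 = 18.36 kΩ appears in parallel with R2.
Effective lower resistance at A: R2 ‖ 18.36 = 1.404 kΩ.
So V_A = 14.6 × 0.1032 = 1.507 V.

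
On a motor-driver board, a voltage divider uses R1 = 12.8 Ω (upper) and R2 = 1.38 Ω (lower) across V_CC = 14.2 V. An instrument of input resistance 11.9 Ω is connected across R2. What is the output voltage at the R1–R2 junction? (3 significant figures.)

The load sits in parallel with R2, giving an effective lower resistance R2' = R2·R_L/(R2+R_L) = 1.237 Ω.
Now apply the divider: V_out = 14.2 × 0.08810 = 1.251 V.

V_out ≈ 1.25 V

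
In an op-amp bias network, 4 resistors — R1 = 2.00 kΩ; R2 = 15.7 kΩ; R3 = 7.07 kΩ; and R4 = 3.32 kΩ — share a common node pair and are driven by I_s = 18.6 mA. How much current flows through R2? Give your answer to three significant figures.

Total conductance ΣG = 1/2.00 + 1/15.7 + 1/7.07 + 1/3.32 = 1.006 (units of 1/kΩ).
R2 takes the fraction G_k/ΣG = 0.06369/1.006 = 0.06329, so I = 18.6 × 0.06329 = 1.177 mA.

I ≈ 1.18 mA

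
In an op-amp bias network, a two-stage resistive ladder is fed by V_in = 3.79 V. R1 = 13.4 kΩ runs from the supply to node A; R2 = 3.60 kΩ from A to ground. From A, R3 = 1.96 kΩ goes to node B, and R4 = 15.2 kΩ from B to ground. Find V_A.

V_A ≈ 0.689 V

Looking into the second stage from A: R3 + R4 = 17.16 kΩ appears in parallel with R2.
Effective lower resistance at A: R2 ‖ 17.16 = 2.976 kΩ.
V_A = 3.79 × 2.976/(13.4 + 2.976) = 0.6887 V.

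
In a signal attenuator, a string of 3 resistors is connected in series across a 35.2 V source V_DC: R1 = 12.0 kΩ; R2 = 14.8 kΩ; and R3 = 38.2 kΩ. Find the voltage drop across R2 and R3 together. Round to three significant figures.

Total series resistance ΣR = 12.0 + 14.8 + 38.2 = 65.00 kΩ.
R_{R2..R3} = 14.8 + 38.2 = 53.00 kΩ.
By the voltage-divider rule, V = 35.2 × 53.00/65.00 = 28.70 V.

V ≈ 28.7 V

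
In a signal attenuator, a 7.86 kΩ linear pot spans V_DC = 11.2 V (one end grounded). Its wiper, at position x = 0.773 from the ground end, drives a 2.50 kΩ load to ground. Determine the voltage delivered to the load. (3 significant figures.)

Split the track: R_lower = x·R_p = 6.076 kΩ, R_upper = (1−x)·R_p = 1.784 kΩ.
R_L loads the lower segment: effective lower R = 1.771 kΩ.
Then V_out = V_DC · 1.771/(1.784 + 1.771) = 5.579 V.

V_out ≈ 5.58 V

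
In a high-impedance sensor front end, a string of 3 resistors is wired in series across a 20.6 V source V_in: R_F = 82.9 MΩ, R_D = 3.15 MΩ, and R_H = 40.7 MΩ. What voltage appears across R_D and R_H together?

V ≈ 7.13 V

Series total: ΣR = 82.9 + 3.15 + 40.7 = 126.8 MΩ.
R_{R_D..R_H} = 3.15 + 40.7 = 43.85 MΩ.
Voltage divider: V = V_in · (43.85 / 126.8) = 20.6 × 0.3460 = 7.127 V.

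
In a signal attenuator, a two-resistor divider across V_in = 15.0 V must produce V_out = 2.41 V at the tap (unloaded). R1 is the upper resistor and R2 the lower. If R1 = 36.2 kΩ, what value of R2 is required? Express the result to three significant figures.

V_out/V_in = R2/(R1+R2) = 0.1607.
R2 = R1 · 0.1607/(1 − 0.1607) = 6.929 kΩ.

R2 ≈ 6.93 kΩ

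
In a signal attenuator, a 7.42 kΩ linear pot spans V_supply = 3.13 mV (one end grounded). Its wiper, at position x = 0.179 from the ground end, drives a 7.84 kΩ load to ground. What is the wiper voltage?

V_out ≈ 0.492 mV

The pot divides into 6.092 kΩ above the wiper and 1.328 kΩ below.
R_L loads the lower segment: effective lower R = 1.136 kΩ.
Loaded-divider output: V_out = 3.13 × 0.1571 = 0.4919 mV.
(Unloaded: V_out = x·V_supply = 0.560 mV.)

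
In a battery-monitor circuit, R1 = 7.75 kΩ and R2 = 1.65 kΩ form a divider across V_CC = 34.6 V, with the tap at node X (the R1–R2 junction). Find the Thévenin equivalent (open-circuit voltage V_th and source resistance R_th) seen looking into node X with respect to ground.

V_th ≈ 6.07 V, R_th ≈ 1.36 kΩ

V_th is the unloaded tap voltage: V_CC · R2/(R1+R2) = 34.6 × 0.1755 = 6.073 V.
Looking into X with the source shorted: R_th = R1·R2/(R1+R2) = 7.750 × 1.65/9.400 = 1.360 kΩ.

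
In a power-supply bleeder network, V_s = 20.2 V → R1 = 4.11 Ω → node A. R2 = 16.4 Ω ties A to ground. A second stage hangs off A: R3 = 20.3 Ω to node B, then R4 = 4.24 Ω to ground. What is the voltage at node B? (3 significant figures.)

V_B ≈ 2.46 V

Looking into the second stage from A: R3 + R4 = 24.54 Ω appears in parallel with R2.
R2 ‖ (R3+R4) = 9.830 Ω.
First divider: V_A = V_s · 9.830/(4.11 + 9.830) = 14.24 V.
Then the unloaded second divider: V_B = V_A × R4/(R3+R4) = 14.24 × 0.1728 = 2.461 V.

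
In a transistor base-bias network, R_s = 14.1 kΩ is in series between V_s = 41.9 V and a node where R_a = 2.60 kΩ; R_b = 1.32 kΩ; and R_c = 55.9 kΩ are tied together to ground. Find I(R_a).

Parallel bank: R_p = 1/(1/2.60 + 1/1.32 + 1/55.9) = 0.8620 kΩ.
Node voltage V_A = V_s · R_p/(R_s + R_p) = 41.9 × 0.05761 = 2.414 V.
I(R_a) = V_A / R_a = 2.414/2.60 = 0.9285 mA.

I ≈ 0.928 mA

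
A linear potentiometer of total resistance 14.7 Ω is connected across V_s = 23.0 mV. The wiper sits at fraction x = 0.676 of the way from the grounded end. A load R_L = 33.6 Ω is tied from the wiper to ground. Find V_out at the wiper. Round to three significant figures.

V_out ≈ 14.2 mV

The pot divides into 4.763 Ω above the wiper and 9.937 Ω below.
Lower segment in parallel with the load: 9.937 ‖ 33.6 = 7.669 Ω.
V_out = 23.0 × 7.669/(4.763 + 7.669) = 14.19 mV.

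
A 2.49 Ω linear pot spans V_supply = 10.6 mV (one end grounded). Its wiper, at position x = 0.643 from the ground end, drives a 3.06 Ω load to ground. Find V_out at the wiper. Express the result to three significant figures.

V_out ≈ 5.74 mV

The pot divides into 0.8889 Ω above the wiper and 1.601 Ω below.
(x·R_p) ‖ R_L = 1.051 Ω.
Loaded-divider output: V_out = 10.6 × 0.5418 = 5.743 mV.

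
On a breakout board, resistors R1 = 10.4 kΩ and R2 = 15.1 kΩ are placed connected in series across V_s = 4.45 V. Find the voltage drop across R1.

V ≈ 1.81 V

Series total: ΣR = 10.4 + 15.1 = 25.50 kΩ.
Voltage divider: V = V_s · (10.40 / 25.50) = 4.45 × 0.4078 = 1.815 V.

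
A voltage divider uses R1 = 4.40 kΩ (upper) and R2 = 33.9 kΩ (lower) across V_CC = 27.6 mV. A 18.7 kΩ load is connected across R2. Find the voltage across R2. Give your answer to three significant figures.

V_out ≈ 20.2 mV

R2 ‖ R_L = (33.9 × 18.7)/(33.9 + 18.7) = 12.05 kΩ.
Now apply the divider: V_out = 27.6 × 0.7326 = 20.22 mV.
(Unloaded it would be 24.4 mV; the load pulls it down.)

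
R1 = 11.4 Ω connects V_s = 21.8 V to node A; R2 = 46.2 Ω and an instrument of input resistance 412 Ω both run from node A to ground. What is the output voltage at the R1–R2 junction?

The load sits in parallel with R2, giving an effective lower resistance R2' = R2·R_L/(R2+R_L) = 41.54 Ω.
Now apply the divider: V_out = 21.8 × 0.7847 = 17.11 V.

V_out ≈ 17.1 V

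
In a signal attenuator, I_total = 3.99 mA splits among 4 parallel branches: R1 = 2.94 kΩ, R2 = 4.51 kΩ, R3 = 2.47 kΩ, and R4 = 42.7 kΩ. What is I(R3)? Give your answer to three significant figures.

I ≈ 1.63 mA

Conductances: ΣG = 1/2.94 + 1/4.51 + 1/2.47 + 1/42.7 = 0.9901 (1/kΩ).
R3 takes the fraction G_k/ΣG = 0.4049/0.9901 = 0.4089, so I = 3.99 × 0.4089 = 1.631 mA.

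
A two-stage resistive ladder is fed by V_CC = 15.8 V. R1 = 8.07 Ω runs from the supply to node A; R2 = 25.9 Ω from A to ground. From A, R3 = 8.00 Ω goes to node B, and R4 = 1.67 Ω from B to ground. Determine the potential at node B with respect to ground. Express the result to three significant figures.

The second stage (R3 + R4 = 9.670 Ω) loads node A in parallel with R2.
Effective lower resistance at A: R2 ‖ 9.670 = 7.041 Ω.
So V_A = 15.8 × 0.4660 = 7.362 V.
V_B = V_A × 0.1727 = 1.271 V.

V_B ≈ 1.27 V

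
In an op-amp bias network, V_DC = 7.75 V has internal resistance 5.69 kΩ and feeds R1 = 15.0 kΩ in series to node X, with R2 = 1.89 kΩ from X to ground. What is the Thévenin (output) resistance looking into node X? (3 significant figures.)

R1' = 5.69 + 15.0 = 20.69 kΩ (source resistance + R1).
Zeroing V_DC shorts the top of R1' to ground, so R_th = R1' ‖ R2 = 1.732 kΩ.

R_th ≈ 1.73 kΩ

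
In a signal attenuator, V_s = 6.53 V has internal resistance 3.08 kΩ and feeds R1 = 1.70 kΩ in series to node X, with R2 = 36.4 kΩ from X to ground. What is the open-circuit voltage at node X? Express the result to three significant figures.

R1' = 3.08 + 1.70 = 4.780 kΩ (source resistance + R1).
Open-circuit (no load on X): V_th = V_s · R2/(R1' + R2) = 6.53 × 36.4/(4.780 + 36.4) = 5.772 V.

V_th ≈ 5.77 V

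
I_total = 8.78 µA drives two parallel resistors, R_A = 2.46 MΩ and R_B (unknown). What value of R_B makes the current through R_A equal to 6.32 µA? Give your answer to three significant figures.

R_B ≈ 6.32 MΩ

Two-branch current divider: I_A = I_total · R_B/(R_A + R_B).
With f = 0.7198, R_B = R_A · f/(1−f) = 2.46 × 2.569 = 6.320 MΩ.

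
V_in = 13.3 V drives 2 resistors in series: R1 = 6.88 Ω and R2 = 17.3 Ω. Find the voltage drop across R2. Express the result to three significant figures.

V ≈ 9.52 V

Series total: ΣR = 6.88 + 17.3 = 24.18 Ω.
Voltage divider: V = V_in · (17.30 / 24.18) = 13.3 × 0.7155 = 9.516 V.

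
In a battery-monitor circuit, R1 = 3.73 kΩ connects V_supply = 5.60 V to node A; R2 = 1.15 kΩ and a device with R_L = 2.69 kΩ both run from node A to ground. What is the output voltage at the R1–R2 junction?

V_out ≈ 0.995 V

R2 ‖ R_L = (1.15 × 2.69)/(1.15 + 2.69) = 0.8056 kΩ.
Voltage divider with the loaded lower leg: V_out = 5.60 × 0.8056/(3.73 + 0.8056) = 5.60 × 0.1776 = 0.9947 V.
(Unloaded it would be 1.32 V; the load pulls it down.)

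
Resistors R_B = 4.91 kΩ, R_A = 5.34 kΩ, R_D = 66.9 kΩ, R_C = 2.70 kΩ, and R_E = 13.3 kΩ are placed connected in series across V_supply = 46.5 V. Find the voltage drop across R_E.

Total series resistance ΣR = 4.91 + 5.34 + 66.9 + 2.70 + 13.3 = 93.15 kΩ.
Voltage divider: V = V_supply · (13.30 / 93.15) = 46.5 × 0.1428 = 6.639 V.

V ≈ 6.64 V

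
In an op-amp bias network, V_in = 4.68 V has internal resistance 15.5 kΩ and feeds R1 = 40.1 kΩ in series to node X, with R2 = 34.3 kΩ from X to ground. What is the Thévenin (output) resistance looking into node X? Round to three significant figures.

R1' = 15.5 + 40.1 = 55.60 kΩ (source resistance + R1).
Looking into X with the source shorted: R_th = R1'·R2/(R1'+R2) = 55.60 × 34.3/89.90 = 21.21 kΩ.

R_th ≈ 21.2 kΩ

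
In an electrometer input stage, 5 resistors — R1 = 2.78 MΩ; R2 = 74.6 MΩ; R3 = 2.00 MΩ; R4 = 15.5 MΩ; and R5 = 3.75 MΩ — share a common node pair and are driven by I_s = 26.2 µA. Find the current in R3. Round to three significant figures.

Total conductance ΣG = 1/2.78 + 1/74.6 + 1/2.00 + 1/15.5 + 1/3.75 = 1.204 (units of 1/MΩ).
R3 takes the fraction G_k/ΣG = 0.5000/1.204 = 0.4152, so I = 26.2 × 0.4152 = 10.88 µA.

I ≈ 10.9 µA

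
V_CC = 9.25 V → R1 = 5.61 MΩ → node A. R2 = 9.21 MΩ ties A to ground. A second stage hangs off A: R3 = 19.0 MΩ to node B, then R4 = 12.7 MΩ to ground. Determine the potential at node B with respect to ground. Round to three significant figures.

The second stage (R3 + R4 = 31.70 MΩ) loads node A in parallel with R2.
R2 ‖ (R3+R4) = 7.137 MΩ.
First divider: V_A = V_CC · 7.137/(5.61 + 7.137) = 5.179 V.
Then the unloaded second divider: V_B = V_A × R4/(R3+R4) = 5.179 × 0.4006 = 2.075 V.

V_B ≈ 2.07 V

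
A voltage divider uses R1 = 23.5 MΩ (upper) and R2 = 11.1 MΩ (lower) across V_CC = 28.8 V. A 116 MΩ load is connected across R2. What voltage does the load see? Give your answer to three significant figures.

V_out ≈ 8.68 V

The load sits in parallel with R2, giving an effective lower resistance R2' = R2·R_L/(R2+R_L) = 10.13 MΩ.
Then V_out = V_CC · R2'/(R1 + R2') = 28.8 × 10.13/33.63 = 8.675 V.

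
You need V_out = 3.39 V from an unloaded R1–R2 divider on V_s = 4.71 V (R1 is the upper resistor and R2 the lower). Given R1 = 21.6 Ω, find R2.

V_out/V_s = R2/(R1+R2) = 0.7197.
R2 = R1 · 0.7197/(1 − 0.7197) = 55.47 Ω.

R2 ≈ 55.5 Ω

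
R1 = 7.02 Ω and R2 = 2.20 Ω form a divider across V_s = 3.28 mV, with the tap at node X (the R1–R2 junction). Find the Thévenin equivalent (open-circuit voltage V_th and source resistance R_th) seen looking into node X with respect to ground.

Open-circuit (no load on X): V_th = V_s · R2/(R1 + R2) = 3.28 × 2.20/(7.020 + 2.20) = 0.7826 mV.
Zeroing V_s shorts the top of R1 to ground, so R_th = R1 ‖ R2 = 1.675 Ω.

V_th ≈ 0.783 mV, R_th ≈ 1.68 Ω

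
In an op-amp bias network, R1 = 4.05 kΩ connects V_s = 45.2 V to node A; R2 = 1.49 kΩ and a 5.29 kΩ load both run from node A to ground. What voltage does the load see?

First combine the lower leg with the load: R2 ‖ R_L = 1.163 kΩ.
Voltage divider with the loaded lower leg: V_out = 45.2 × 1.163/(4.05 + 1.163) = 45.2 × 0.2230 = 10.08 V.
(Unloaded it would be 12.2 V; the load pulls it down.)

V_out ≈ 10.1 V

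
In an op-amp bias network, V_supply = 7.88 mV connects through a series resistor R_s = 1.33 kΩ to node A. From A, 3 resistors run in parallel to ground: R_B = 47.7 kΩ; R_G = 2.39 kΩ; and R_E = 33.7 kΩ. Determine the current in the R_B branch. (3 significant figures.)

I ≈ 0.102 µA

Equivalent of the parallel group: R_p = 2.132 kΩ.
V_A by voltage divider: V_A = 7.88 × 2.132/(1.33 + 2.132) = 4.853 mV.
Branch current I = V_A/R_B = 4.853/47.7 = 0.1017 µA.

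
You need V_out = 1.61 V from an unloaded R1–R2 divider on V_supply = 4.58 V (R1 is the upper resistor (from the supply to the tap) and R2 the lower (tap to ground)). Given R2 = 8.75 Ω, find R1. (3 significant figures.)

R1 ≈ 16.1 Ω

Required fraction k = V_out/V_supply = 0.3515.
R1 = R2·(1/k − 1) = 8.75 × 1.845 = 16.14 Ω.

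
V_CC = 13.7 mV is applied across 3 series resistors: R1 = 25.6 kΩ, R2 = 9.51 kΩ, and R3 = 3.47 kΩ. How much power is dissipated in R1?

P ≈ 3.23 nW

Series current I = V_CC/ΣR = 13.7/38.58 = 0.3551 µA.
P = I²R = 0.1261 × 25.6 = 3.228 nW.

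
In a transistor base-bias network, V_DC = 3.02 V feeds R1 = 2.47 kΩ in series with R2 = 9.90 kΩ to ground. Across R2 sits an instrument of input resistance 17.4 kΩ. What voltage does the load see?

The load sits in parallel with R2, giving an effective lower resistance R2' = R2·R_L/(R2+R_L) = 6.310 kΩ.
Voltage divider with the loaded lower leg: V_out = 3.02 × 6.310/(2.47 + 6.310) = 3.02 × 0.7187 = 2.170 V.

V_out ≈ 2.17 V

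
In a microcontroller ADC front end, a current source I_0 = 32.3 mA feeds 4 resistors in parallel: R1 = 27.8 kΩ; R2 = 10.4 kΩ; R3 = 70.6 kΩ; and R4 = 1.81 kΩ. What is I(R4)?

I ≈ 25.5 mA

Total conductance ΣG = 1/27.8 + 1/10.4 + 1/70.6 + 1/1.81 = 0.6988 (units of 1/kΩ).
Current divider: I(R4) = I_0 · G_k/ΣG = 32.3 × (0.5525/0.6988) = 32.3 × 0.7906 = 25.54 mA.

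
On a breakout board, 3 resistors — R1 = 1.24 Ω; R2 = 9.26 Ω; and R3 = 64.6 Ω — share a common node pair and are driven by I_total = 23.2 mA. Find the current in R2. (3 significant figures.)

I ≈ 2.69 mA

Conductances: ΣG = 1/1.24 + 1/9.26 + 1/64.6 = 0.9299 (1/Ω).
By the current-divider rule, I = I_total · G_k/ΣG = 23.2 × 0.1161 = 2.694 mA.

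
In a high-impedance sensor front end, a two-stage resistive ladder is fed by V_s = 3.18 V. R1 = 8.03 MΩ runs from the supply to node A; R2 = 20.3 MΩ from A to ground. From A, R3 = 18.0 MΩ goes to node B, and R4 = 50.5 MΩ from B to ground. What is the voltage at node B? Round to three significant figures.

Node A sees R2 in parallel with the series input of stage 2, R3 + R4 = 68.50 MΩ.
R2 ‖ (R3+R4) = 15.66 MΩ.
First divider: V_A = V_s · 15.66/(8.03 + 15.66) = 2.102 V.
Then the unloaded second divider: V_B = V_A × R4/(R3+R4) = 2.102 × 0.7372 = 1.550 V.

V_B ≈ 1.55 V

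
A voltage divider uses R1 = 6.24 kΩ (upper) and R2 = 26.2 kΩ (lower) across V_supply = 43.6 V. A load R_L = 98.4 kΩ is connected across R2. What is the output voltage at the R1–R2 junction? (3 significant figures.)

First combine the lower leg with the load: R2 ‖ R_L = 20.69 kΩ.
Voltage divider with the loaded lower leg: V_out = 43.6 × 20.69/(6.24 + 20.69) = 43.6 × 0.7683 = 33.50 V.

V_out ≈ 33.5 V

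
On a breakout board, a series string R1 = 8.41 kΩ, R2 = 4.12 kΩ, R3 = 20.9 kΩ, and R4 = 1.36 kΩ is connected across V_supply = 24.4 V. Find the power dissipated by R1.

P ≈ 4.14 mW

Series current I = V_supply/ΣR = 24.4/34.79 = 0.7014 mA.
V(R1) = I·R = 5.898 V; P = V·I = 5.898 × 0.7014 = 4.137 mW.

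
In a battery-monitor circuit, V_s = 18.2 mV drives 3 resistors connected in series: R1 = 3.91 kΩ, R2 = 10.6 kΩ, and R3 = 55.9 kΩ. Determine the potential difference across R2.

V ≈ 2.74 mV

ΣR = 3.91 + 10.6 + 55.9 = 70.41 kΩ.
V = V_s · R/ΣR = 18.2 × 0.1505 = 2.740 mV.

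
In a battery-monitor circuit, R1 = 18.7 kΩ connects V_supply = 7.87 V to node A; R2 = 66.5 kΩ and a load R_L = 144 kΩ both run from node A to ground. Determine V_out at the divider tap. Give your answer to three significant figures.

R2 ‖ R_L = (66.5 × 144)/(66.5 + 144) = 45.49 kΩ.
Then V_out = V_supply · R2'/(R1 + R2') = 7.87 × 45.49/64.19 = 5.577 V.
(Unloaded it would be 6.14 V; the load pulls it down.)

V_out ≈ 5.58 V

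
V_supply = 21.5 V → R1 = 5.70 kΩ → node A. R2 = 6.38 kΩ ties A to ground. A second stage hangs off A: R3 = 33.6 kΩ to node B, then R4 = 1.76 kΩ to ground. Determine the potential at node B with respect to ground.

Node A sees R2 in parallel with the series input of stage 2, R3 + R4 = 35.36 kΩ.
Effective lower resistance at A: R2 ‖ 35.36 = 5.405 kΩ.
V_A = 21.5 × 5.405/(5.70 + 5.405) = 10.46 V.
Then the unloaded second divider: V_B = V_A × R4/(R3+R4) = 10.46 × 0.04977 = 0.5208 V.

V_B ≈ 0.521 V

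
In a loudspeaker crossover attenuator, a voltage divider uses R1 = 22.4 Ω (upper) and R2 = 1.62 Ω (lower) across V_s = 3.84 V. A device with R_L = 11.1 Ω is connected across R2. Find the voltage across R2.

The load sits in parallel with R2, giving an effective lower resistance R2' = R2·R_L/(R2+R_L) = 1.414 Ω.
Then V_out = V_s · R2'/(R1 + R2') = 3.84 × 1.414/23.81 = 0.2280 V.
(Unloaded it would be 0.259 V; the load pulls it down.)

V_out ≈ 0.228 V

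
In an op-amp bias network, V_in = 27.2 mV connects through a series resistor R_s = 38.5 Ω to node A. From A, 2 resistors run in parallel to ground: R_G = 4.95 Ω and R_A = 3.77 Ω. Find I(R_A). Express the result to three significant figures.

Parallel bank: R_p = 1/(1/4.95 + 1/3.77) = 2.140 Ω.
Node voltage V_A = V_in · R_p/(R_s + R_p) = 27.2 × 0.05266 = 1.432 mV.
Branch current I = V_A/R_A = 1.432/3.77 = 0.3799 mA.
(Check via current divider: I_total = 0.6693 mA; share G_k/ΣG = 0.5677 → same result.)

I ≈ 0.380 mA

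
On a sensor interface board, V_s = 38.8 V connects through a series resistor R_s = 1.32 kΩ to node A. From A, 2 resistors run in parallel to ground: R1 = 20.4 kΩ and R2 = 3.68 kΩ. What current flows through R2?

Combine the parallel branches: R_p = (1/20.4 + 1/3.68)⁻¹ = 3.118 kΩ.
Node voltage V_A = V_s · R_p/(R_s + R_p) = 38.8 × 0.7025 = 27.26 V.
I(R2) = V_A / R2 = 27.26/3.68 = 7.407 mA.
(Equivalently: I_total = 8.743 mA, then current-divider fraction G_k/ΣG = 0.8472.)

I ≈ 7.41 mA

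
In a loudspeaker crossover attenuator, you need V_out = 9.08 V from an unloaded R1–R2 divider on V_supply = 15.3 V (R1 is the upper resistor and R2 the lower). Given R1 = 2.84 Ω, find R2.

V_out/V_supply = R2/(R1+R2) = 0.5935.
Rearranging, R2 = R1·k/(1−k) = 2.84 × 1.460 = 4.146 Ω.

R2 ≈ 4.15 Ω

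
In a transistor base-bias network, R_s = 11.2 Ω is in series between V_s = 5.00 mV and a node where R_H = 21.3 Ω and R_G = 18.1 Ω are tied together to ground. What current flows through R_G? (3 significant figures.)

Combine the parallel branches: R_p = (1/21.3 + 1/18.1)⁻¹ = 9.785 Ω.
V_A by voltage divider: V_A = 5.00 × 9.785/(11.2 + 9.785) = 2.331 mV.
I(R_G) = V_A / R_G = 2.331/18.1 = 0.1288 mA.

I ≈ 0.129 mA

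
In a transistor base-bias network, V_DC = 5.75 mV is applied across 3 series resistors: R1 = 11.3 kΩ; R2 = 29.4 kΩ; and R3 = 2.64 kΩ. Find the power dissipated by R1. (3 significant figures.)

P ≈ 0.199 nW

Series current I = V_DC/ΣR = 5.75/43.34 = 0.1327 µA.
V(R1) = I·R = 1.499 mV; P = V·I = 1.499 × 0.1327 = 0.1989 nW.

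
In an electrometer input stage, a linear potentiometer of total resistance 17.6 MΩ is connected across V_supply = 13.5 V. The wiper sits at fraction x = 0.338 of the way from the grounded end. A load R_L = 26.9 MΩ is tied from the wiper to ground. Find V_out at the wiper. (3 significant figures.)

Lower segment x·R_p = 5.949 MΩ; upper segment (1−x)·R_p = 11.65 MΩ.
R_L loads the lower segment: effective lower R = 4.871 MΩ.
Then V_out = V_supply · 4.871/(11.65 + 4.871) = 3.980 V.

V_out ≈ 3.98 V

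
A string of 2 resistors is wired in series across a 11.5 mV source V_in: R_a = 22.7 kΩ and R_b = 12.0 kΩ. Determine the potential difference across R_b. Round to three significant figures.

V ≈ 3.98 mV

ΣR = 22.7 + 12.0 = 34.70 kΩ.
V = V_in · R/ΣR = 11.5 × 0.3458 = 3.977 mV.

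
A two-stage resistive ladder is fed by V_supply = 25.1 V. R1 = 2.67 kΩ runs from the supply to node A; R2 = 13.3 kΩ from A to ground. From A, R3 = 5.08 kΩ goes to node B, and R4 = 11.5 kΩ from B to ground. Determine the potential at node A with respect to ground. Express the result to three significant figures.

V_A ≈ 18.4 V

Looking into the second stage from A: R3 + R4 = 16.58 kΩ appears in parallel with R2.
Effective lower resistance at A: R2 ‖ 16.58 = 7.380 kΩ.
So V_A = 25.1 × 0.7343 = 18.43 V.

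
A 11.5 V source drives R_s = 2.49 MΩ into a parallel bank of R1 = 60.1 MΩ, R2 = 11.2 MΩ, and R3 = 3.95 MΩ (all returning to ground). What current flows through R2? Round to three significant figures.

I ≈ 0.542 µA

Equivalent of the parallel group: R_p = 2.785 MΩ.
V_A = 11.5 × 2.785/5.275 = 6.071 V.
I(R2) = V_A / R2 = 6.071/11.2 = 0.5421 µA.
(Equivalently: I_total = 2.180 µA, then current-divider fraction G_k/ΣG = 0.2486.)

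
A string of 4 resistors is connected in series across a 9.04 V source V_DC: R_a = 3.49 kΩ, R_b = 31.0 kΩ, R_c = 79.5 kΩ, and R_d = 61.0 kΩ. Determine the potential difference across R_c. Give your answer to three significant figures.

Series total: ΣR = 3.49 + 31.0 + 79.5 + 61.0 = 175.0 kΩ.
Voltage divider: V = V_DC · (79.50 / 175.0) = 9.04 × 0.4543 = 4.107 V.

V ≈ 4.11 V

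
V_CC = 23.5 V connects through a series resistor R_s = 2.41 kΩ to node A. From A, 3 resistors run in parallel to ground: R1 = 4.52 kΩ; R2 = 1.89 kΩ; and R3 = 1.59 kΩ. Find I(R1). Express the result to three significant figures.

Equivalent of the parallel group: R_p = 0.7250 kΩ.
V_A = 23.5 × 0.7250/3.135 = 5.435 V.
I(R1) = V_A / R1 = 5.435/4.52 = 1.202 mA.

I ≈ 1.20 mA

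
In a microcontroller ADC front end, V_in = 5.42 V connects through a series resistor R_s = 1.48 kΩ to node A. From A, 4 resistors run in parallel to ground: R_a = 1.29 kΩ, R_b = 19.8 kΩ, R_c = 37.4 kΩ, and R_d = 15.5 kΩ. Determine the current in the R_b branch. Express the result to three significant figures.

Equivalent of the parallel group: R_p = 1.091 kΩ.
V_A by voltage divider: V_A = 5.42 × 1.091/(1.48 + 1.091) = 2.299 V.
Branch current I = V_A/R_b = 2.299/19.8 = 0.1161 mA.

I ≈ 0.116 mA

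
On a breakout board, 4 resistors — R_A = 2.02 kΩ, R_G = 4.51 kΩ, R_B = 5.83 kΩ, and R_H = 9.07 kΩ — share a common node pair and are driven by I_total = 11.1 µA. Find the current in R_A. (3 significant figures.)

Conductances: ΣG = 1/2.02 + 1/4.51 + 1/5.83 + 1/9.07 = 0.9986 (1/kΩ).
Current divider: I(R_A) = I_total · G_k/ΣG = 11.1 × (0.4950/0.9986) = 11.1 × 0.4958 = 5.503 µA.

I ≈ 5.50 µA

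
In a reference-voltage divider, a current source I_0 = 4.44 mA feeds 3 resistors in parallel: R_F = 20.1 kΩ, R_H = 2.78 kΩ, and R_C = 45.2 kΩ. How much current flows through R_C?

I ≈ 0.228 mA

Conductances: ΣG = 1/20.1 + 1/2.78 + 1/45.2 = 0.4316 (1/kΩ).
Current divider: I(R_C) = I_0 · G_k/ΣG = 4.44 × (0.02212/0.4316) = 4.44 × 0.05126 = 0.2276 mA.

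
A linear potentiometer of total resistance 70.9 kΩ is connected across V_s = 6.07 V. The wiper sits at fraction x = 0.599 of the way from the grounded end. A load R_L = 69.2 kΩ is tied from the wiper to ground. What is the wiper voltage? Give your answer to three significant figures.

V_out ≈ 2.92 V

Lower segment x·R_p = 42.47 kΩ; upper segment (1−x)·R_p = 28.43 kΩ.
(x·R_p) ‖ R_L = 26.32 kΩ.
V_out = 6.07 × 26.32/(28.43 + 26.32) = 2.918 V.
(Unloaded: V_out = x·V_s = 3.64 V.)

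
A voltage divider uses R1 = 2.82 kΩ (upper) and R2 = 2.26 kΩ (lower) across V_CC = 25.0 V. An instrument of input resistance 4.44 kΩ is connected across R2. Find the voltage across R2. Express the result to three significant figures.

V_out ≈ 8.67 V

R2 ‖ R_L = (2.26 × 4.44)/(2.26 + 4.44) = 1.498 kΩ.
Now apply the divider: V_out = 25.0 × 0.3469 = 8.672 V.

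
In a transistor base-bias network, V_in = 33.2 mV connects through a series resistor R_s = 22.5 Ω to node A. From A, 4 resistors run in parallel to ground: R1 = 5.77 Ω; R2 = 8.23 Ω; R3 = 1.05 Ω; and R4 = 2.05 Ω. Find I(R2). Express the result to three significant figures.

Equivalent of the parallel group: R_p = 0.5764 Ω.
Node voltage V_A = V_in · R_p/(R_s + R_p) = 33.2 × 0.02498 = 0.8292 mV.
I(R2) = V_A / R2 = 0.8292/8.23 = 0.1008 mA.

I ≈ 0.101 mA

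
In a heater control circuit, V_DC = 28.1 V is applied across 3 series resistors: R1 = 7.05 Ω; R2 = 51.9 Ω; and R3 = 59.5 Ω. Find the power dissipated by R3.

ΣR = 118.5 Ω → I = 28.1/118.5 = 0.2372 A.
P = I²R = 0.05628 × 59.5 = 3.349 W.

P ≈ 3.35 W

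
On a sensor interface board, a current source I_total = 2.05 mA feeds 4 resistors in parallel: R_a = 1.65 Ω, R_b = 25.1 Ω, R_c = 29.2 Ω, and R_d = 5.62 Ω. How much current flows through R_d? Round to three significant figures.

I ≈ 0.425 mA

Total conductance ΣG = 1/1.65 + 1/25.1 + 1/29.2 + 1/5.62 = 0.8581 (units of 1/Ω).
R_d takes the fraction G_k/ΣG = 0.1779/0.8581 = 0.2074, so I = 2.05 × 0.2074 = 0.4251 mA.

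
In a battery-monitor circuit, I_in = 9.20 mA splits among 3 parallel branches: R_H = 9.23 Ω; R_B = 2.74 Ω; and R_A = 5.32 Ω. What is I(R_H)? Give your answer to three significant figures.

Conductances: ΣG = 1/9.23 + 1/2.74 + 1/5.32 = 0.6613 (1/Ω).
By the current-divider rule, I = I_in · G_k/ΣG = 9.20 × 0.1638 = 1.507 mA.

I ≈ 1.51 mA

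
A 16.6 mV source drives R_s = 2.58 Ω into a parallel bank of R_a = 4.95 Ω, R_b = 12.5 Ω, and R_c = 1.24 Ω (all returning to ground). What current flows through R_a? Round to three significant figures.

I ≈ 0.881 mA

Parallel bank: R_p = 1/(1/4.95 + 1/12.5 + 1/1.24) = 0.9187 Ω.
Node voltage V_A = V_s · R_p/(R_s + R_p) = 16.6 × 0.2626 = 4.359 mV.
Branch current I = V_A/R_a = 4.359/4.95 = 0.8806 mA.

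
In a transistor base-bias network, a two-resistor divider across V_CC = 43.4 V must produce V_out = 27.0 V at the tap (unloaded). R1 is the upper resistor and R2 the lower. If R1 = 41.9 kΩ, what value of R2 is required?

R2 ≈ 69.0 kΩ

The divider ratio is R2/(R1+R2) = 27.0/43.4 = 0.6221.
So R2 = R1 · V_out/(V_CC − V_out) = 41.9 × 27.0/(43.4 − 27.0) = 41.9 × 1.646 = 68.98 kΩ.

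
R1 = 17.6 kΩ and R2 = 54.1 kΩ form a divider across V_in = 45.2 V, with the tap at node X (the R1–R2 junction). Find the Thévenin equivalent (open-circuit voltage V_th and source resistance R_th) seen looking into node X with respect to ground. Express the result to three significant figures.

Open-circuit (no load on X): V_th = V_in · R2/(R1 + R2) = 45.2 × 54.1/(17.60 + 54.1) = 34.10 V.
With V_in suppressed (replaced by a short), R_th = R1 ‖ R2 = (17.60 × 54.1)/(17.60 + 54.1) = 13.28 kΩ.

V_th ≈ 34.1 V, R_th ≈ 13.3 kΩ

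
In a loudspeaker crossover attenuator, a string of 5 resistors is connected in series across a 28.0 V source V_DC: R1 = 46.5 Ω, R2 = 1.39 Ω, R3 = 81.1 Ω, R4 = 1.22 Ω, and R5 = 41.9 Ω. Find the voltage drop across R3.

Series total: ΣR = 46.5 + 1.39 + 81.1 + 1.22 + 41.9 = 172.1 Ω.
Voltage divider: V = V_DC · (81.10 / 172.1) = 28.0 × 0.4712 = 13.19 V.

V ≈ 13.2 V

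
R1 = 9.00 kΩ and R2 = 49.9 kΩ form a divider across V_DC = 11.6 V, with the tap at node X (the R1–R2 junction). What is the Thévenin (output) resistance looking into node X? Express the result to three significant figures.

With V_DC suppressed (replaced by a short), R_th = R1 ‖ R2 = (9.000 × 49.9)/(9.000 + 49.9) = 7.625 kΩ.

R_th ≈ 7.62 kΩ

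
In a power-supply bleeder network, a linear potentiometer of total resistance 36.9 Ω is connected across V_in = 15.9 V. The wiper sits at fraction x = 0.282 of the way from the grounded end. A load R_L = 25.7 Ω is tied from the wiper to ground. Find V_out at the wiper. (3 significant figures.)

V_out ≈ 3.47 V

The pot divides into 26.49 Ω above the wiper and 10.41 Ω below.
(x·R_p) ‖ R_L = 7.407 Ω.
V_out = 15.9 × 7.407/(26.49 + 7.407) = 3.474 V.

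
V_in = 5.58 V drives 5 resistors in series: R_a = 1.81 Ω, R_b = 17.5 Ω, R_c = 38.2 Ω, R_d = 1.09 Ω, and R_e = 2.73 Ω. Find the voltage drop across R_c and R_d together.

ΣR = 1.81 + 17.5 + 38.2 + 1.09 + 2.73 = 61.33 Ω.
R_{R_c..R_d} = 38.2 + 1.09 = 39.29 Ω.
By the voltage-divider rule, V = 5.58 × 39.29/61.33 = 3.575 V.

V ≈ 3.57 V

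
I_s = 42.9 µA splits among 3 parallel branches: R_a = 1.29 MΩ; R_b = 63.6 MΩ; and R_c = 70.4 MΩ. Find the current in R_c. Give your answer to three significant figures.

I ≈ 0.757 µA

ΣG = 1/1.29 + 1/63.6 + 1/70.4 = 0.8051.
R_c takes the fraction G_k/ΣG = 0.01420/0.8051 = 0.01764, so I = 42.9 × 0.01764 = 0.7569 µA.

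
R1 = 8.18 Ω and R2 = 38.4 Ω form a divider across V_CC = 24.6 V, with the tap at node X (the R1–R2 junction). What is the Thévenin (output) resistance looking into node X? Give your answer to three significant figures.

R_th ≈ 6.74 Ω

Looking into X with the source shorted: R_th = R1·R2/(R1+R2) = 8.180 × 38.4/46.58 = 6.743 Ω.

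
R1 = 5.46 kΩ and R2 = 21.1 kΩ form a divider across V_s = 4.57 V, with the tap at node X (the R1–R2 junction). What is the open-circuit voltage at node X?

V_th ≈ 3.63 V

V_th is the unloaded tap voltage: V_s · R2/(R1+R2) = 4.57 × 0.7944 = 3.631 V.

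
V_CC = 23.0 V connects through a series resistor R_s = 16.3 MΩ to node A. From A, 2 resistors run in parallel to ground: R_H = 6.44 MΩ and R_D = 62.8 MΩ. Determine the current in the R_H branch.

I ≈ 0.942 µA

Equivalent of the parallel group: R_p = 5.841 MΩ.
V_A = 23.0 × 5.841/22.14 = 6.068 V.
Branch current I = V_A/R_H = 6.068/6.44 = 0.9422 µA.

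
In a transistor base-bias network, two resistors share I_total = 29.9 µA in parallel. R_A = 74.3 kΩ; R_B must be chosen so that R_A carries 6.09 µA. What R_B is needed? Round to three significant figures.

R_B ≈ 19.0 kΩ

The fraction through R_A equals R_B/(R_A+R_B).
6.09/29.9 = R_B/(R_A + R_B) → R_B = R_A · (0.2037)/(1 − 0.2037) = 74.3 × 0.2558 = 19.00 kΩ.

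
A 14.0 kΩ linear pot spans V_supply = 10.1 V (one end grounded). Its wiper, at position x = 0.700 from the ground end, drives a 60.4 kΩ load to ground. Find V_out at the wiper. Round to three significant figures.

Lower segment x·R_p = 9.800 kΩ; upper segment (1−x)·R_p = 4.200 kΩ.
R_L loads the lower segment: effective lower R = 8.432 kΩ.
Then V_out = V_supply · 8.432/(4.200 + 8.432) = 6.742 V.

V_out ≈ 6.74 V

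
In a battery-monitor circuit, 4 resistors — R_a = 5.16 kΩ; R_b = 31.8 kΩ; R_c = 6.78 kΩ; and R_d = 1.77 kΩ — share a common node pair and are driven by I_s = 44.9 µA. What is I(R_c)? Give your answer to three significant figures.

I ≈ 7.06 µA

Total conductance ΣG = 1/5.16 + 1/31.8 + 1/6.78 + 1/1.77 = 0.9377 (units of 1/kΩ).
R_c takes the fraction G_k/ΣG = 0.1475/0.9377 = 0.1573, so I = 44.9 × 0.1573 = 7.062 µA.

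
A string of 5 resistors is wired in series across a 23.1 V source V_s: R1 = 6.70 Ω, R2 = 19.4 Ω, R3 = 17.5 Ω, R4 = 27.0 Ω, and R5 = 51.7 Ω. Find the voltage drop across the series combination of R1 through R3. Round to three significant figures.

Series total: ΣR = 6.70 + 19.4 + 17.5 + 27.0 + 51.7 = 122.3 Ω.
R_{R1..R3} = 6.70 + 19.4 + 17.5 = 43.60 Ω.
Voltage divider: V = V_s · (43.60 / 122.3) = 23.1 × 0.3565 = 8.235 V.

V ≈ 8.24 V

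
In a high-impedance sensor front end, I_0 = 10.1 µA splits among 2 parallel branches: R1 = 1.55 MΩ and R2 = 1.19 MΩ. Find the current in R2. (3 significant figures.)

Two-branch current divider: I_k = I_0 · R_other/(R_1 + R_2).
I(R2) = 10.1 × 1.55/(1.55 + 1.19) = 10.1 × 0.5657 = 5.714 µA.

I ≈ 5.71 µA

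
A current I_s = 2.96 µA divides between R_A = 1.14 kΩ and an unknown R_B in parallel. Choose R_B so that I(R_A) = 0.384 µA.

R_B ≈ 0.170 kΩ

Two-branch current divider: I_A = I_s · R_B/(R_A + R_B).
0.384/2.96 = R_B/(R_A + R_B) → R_B = R_A · (0.1297)/(1 − 0.1297) = 1.14 × 0.1491 = 0.1699 kΩ.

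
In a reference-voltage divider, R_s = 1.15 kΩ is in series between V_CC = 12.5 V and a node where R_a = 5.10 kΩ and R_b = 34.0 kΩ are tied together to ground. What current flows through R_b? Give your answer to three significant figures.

I ≈ 0.292 mA

Parallel bank: R_p = 1/(1/5.10 + 1/34.0) = 4.435 kΩ.
V_A = 12.5 × 4.435/5.585 = 9.926 V.
Branch current I = V_A/R_b = 9.926/34.0 = 0.2919 mA.
(Equivalently: I_total = 2.238 mA, then current-divider fraction G_k/ΣG = 0.1304.)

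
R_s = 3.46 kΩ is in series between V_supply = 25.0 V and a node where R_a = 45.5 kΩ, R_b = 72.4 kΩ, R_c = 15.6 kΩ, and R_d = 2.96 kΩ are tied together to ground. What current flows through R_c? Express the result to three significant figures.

Combine the parallel branches: R_p = (1/45.5 + 1/72.4 + 1/15.6 + 1/2.96)⁻¹ = 2.285 kΩ.
V_A by voltage divider: V_A = 25.0 × 2.285/(3.46 + 2.285) = 9.942 V.
Branch current I = V_A/R_c = 9.942/15.6 = 0.6373 mA.

I ≈ 0.637 mA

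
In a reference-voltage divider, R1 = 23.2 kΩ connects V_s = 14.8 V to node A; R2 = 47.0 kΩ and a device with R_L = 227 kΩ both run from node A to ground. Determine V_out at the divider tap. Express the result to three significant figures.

V_out ≈ 9.27 V

The load sits in parallel with R2, giving an effective lower resistance R2' = R2·R_L/(R2+R_L) = 38.94 kΩ.
Then V_out = V_s · R2'/(R1 + R2') = 14.8 × 38.94/62.14 = 9.274 V.
(Unloaded it would be 9.91 V; the load pulls it down.)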